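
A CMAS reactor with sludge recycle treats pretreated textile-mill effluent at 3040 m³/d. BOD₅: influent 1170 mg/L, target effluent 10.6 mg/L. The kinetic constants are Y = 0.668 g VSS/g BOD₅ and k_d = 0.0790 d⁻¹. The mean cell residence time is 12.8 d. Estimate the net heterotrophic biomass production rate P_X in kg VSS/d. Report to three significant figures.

P_X ≈ 1170 kg VSS/d

The observed yield is Y_obs = Y/(1 + k_d·θ_c) = 0.668 / (1 + 0.0790 × 12.8) = 0.668 / 2.011 = 0.3321 g VSS per g BOD₅ removed.
ΔS = 1170 − 10.6 = 1159 mg/L, so the substrate removal rate is 3040 × 1159/1000 = 3525 kg BOD₅/d.
Biomass produced: P_X = Y_obs·Q·ΔS = 0.3321 × 3525 ≈ 1171 kg VSS/d.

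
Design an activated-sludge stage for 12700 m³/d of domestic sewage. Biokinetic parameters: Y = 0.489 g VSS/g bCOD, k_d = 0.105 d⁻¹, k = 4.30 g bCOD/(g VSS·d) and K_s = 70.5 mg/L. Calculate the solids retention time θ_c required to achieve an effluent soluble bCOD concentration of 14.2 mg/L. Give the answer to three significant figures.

θ_c ≈ 4.04 d

At the target effluent, Y k S/(K_s+S) = 0.489×4.30×14.2/84.70 = 0.3525 d⁻¹.
θ_c = 1/(μ − k_d) = 1/(0.3525 − 0.105) = 1/0.2475 = 4.040 d.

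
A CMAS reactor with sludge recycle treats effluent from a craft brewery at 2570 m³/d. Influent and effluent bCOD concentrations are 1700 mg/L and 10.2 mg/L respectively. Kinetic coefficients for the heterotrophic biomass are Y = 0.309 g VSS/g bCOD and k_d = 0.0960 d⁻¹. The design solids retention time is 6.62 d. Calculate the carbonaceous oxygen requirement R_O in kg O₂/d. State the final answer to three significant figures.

R_O ≈ 3180 kg O₂/d

Correct the yield for decay: Y_obs = Y/(1 + k_d θ_c) = 0.309 / (1 + 0.0960 × 6.62) = 0.309 / 1.636 = 0.1889.
ΔS = 1700 − 10.2 = 1690 mg/L, so the substrate removal rate is 2570 × 1690/1000 = 4343 kg bCOD/d.
P_X = Y_obs·Q·(S₀ − S) = 0.1889 × 4343 = 820.5 kg VSS/d.
R_O = Q·(S₀ − S) − 1.42·P_X = 4343 − 1.42 × 820.5 = 3178 kg O₂/d.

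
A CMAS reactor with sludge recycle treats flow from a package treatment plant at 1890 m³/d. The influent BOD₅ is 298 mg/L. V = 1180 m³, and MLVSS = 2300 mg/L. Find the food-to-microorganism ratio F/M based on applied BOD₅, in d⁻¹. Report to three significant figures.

F/M ≈ 0.208 d⁻¹

F/M = applied load / biomass = Q·S₀/(V·X) = 1890 × 298 / (1180 × 2300) = 0.2075 d⁻¹.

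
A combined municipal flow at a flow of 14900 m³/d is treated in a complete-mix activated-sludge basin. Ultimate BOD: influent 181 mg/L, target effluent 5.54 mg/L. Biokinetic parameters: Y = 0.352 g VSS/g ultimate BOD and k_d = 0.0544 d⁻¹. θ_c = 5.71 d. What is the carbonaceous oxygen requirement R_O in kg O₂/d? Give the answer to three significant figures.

R_O ≈ 1620 kg O₂/d

Correct the yield for decay: Y_obs = Y/(1 + k_d θ_c) = 0.352 / (1 + 0.0544 × 5.71) = 0.352 / 1.311 = 0.2686.
Mass of ultimate BOD removed per day: Q(S₀ − S) = 14900 × 175.5 g/m³ = 2614 kg/d.
Net sludge production P_X = 0.2686 × 2614 = 702.1 kg VSS/d.
R_O = Q·(S₀ − S) − 1.42·P_X = 2614 − 1.42 × 702.1 = 1617 kg O₂/d.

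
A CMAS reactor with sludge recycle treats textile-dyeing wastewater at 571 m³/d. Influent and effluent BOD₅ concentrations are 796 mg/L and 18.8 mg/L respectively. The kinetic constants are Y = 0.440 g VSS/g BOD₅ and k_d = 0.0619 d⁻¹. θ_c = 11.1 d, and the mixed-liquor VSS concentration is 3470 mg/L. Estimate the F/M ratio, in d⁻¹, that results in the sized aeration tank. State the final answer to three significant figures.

Steady-state biomass mass balance: V·X·(1 + k_d·θ_c) = Y·Q·(S₀ − S)·θ_c, so V = 0.440 × 571 × (796 − 18.8) × 11.1 / [3470 × (1 + 0.0619 × 11.1)] = 2.17×10^6 / 5854 = 370.2 m³.
Food-to-microorganism ratio F/M = Q S₀ / (V X) = 571 × 796 / (370.2 × 3470) = 0.3538 d⁻¹.

F/M ≈ 0.354 d⁻¹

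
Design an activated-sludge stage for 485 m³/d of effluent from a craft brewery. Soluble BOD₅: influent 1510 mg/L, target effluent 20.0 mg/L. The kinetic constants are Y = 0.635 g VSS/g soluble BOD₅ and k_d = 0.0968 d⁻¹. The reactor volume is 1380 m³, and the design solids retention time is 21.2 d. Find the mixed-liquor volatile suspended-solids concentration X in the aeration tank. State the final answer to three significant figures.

X ≈ 2310 mg/L

From V·X·(1 + k_d·θ_c) = Y·Q·(S₀ − S)·θ_c: X = 0.635 × 485 × (1510 − 20.0) × 21.2 / [1380 × (1 + 0.0968 × 21.2)] = 2310 mg/L.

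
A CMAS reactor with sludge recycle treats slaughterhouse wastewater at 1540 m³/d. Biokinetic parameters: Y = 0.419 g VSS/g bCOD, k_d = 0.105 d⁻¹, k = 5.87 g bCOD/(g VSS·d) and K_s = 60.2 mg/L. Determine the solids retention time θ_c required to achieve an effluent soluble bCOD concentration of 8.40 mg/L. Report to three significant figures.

θ_c ≈ 5.10 d

Specific growth rate at S = 8.40 mg/L: μ = YkS/(K_s+S) = 0.419·5.87·8.40/(60.2+8.40) = 0.3012 d⁻¹.
Then 1/θ_c = μ − k_d = 0.3012 − 0.105 = 0.1962 d⁻¹, giving θ_c = 5.098 d.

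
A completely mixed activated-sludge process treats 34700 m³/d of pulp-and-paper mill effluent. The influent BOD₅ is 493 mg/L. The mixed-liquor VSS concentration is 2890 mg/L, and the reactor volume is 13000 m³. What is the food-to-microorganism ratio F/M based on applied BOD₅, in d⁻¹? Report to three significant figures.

F/M ≈ 0.455 d⁻¹

Food-to-microorganism ratio F/M = Q S₀ / (V X) = 34700 × 493 / (13000 × 2890) = 0.4553 d⁻¹.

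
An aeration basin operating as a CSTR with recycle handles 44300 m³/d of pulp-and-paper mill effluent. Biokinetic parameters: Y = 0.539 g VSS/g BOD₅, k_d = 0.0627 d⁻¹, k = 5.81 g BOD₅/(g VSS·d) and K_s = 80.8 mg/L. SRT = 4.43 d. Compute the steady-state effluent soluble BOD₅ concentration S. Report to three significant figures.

Effluent substrate depends only on kinetics and SRT: S = K_s(1 + k_d θ_c) / [θ_c(Yk − k_d) − 1] = 80.8 × (1 + 0.0627 × 4.43) / [4.43 × (0.539 × 5.81 − 0.0627) − 1] = 103.2 / 12.60 = 8.197 mg/L.

S ≈ 8.20 mg/L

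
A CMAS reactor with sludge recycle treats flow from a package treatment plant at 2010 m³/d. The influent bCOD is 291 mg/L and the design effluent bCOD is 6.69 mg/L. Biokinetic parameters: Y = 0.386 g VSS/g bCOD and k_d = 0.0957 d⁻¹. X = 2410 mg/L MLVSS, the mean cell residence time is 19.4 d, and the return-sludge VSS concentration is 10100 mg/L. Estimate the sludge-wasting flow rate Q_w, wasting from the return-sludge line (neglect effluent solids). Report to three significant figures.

Q_w ≈ 7.65 m³/d

Steady-state biomass mass balance: V·X·(1 + k_d·θ_c) = Y·Q·(S₀ − S)·θ_c, so V = 0.386 × 2010 × (291 − 6.69) × 19.4 / [2410 × (1 + 0.0957 × 19.4)] = 4.28×10^6 / 6884 = 621.6 m³.
θ_c = V·X/(Q_w·X_r) when wasting from the recycle, so Q_w = V·X/(θ_c·X_r) = 621.6 × 2410 / (19.4 × 10100) = 7.646 m³/d.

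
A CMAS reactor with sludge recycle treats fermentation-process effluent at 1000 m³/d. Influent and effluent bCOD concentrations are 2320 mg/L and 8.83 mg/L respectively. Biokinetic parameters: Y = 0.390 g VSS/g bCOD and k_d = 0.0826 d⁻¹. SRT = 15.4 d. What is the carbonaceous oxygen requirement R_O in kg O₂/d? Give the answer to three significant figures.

Y_obs = Y / (1 + k_d θ_c) = 0.390 / (1 + 0.0826 × 15.4) = 0.390 / 2.272 = 0.1717.
ΔS = 2320 − 8.83 = 2311 mg/L, so the substrate removal rate is 1000 × 2311/1000 = 2311 kg bCOD/d.
P_X = Y_obs·Q·(S₀ − S) = 0.1717 × 2311 = 396.7 kg VSS/d.
Carbonaceous O₂ demand = substrate oxidised − cell-mass equivalent = 2311 − 1.42 × 396.7 = 1748 kg O₂/d.

R_O ≈ 1750 kg O₂/d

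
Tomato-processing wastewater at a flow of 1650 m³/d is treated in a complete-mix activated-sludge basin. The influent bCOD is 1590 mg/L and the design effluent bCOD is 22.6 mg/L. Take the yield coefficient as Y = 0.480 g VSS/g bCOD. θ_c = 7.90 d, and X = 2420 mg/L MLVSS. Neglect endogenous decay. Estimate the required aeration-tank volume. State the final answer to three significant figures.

V·X = Y·Q·ΔS·θ_c gives V = 0.480 × 1650 × (1590 − 22.6) × 7.90 / 2420 = 4052 m³.

V ≈ 4050 m³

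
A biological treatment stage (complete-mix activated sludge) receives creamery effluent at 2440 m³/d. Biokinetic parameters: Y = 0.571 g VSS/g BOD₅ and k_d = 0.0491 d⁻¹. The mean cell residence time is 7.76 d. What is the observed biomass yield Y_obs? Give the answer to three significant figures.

Y_obs ≈ 0.413 g VSS/g BOD₅

Observed yield with endogenous decay: Y_obs = Y / (1 + k_d·θ_c) = 0.571 / (1 + 0.0491 × 7.76) = 0.571 / 1.381 = 0.4135 g VSS/g BOD₅.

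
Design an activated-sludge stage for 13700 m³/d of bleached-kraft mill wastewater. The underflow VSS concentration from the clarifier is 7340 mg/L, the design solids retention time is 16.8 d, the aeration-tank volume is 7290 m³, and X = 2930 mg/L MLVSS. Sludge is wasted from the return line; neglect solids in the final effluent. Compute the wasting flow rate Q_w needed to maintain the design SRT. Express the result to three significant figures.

θ_c = V·X/(Q_w·X_r) when wasting from the recycle, so Q_w = V·X/(θ_c·X_r) = 7290 × 2930 / (16.8 × 7340) = 173.2 m³/d.

Q_w ≈ 173 m³/d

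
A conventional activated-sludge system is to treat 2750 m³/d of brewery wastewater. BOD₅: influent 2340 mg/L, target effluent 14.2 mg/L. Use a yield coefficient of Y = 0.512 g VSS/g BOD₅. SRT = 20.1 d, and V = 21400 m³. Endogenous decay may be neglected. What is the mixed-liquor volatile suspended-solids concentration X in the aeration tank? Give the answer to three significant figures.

X ≈ 3080 mg/L

X = Y·Q·ΔS·θ_c / V = 0.512 × 2750 × (2340 − 14.2) × 20.1 / 21400 = 3076 mg/L.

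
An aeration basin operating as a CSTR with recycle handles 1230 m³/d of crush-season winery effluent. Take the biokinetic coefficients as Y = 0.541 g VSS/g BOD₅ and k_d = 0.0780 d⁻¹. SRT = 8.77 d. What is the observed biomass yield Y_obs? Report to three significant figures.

Y_obs ≈ 0.321 g VSS/g BOD₅

Y_obs = Y / (1 + k_d θ_c) = 0.541 / (1 + 0.0780 × 8.77) = 0.541 / 1.684 = 0.3212.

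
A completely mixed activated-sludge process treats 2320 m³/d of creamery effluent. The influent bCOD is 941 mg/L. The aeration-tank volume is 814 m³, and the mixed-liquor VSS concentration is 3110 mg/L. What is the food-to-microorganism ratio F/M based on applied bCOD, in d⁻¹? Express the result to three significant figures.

F/M ≈ 0.862 d⁻¹

Food-to-microorganism ratio F/M = Q S₀ / (V X) = 2320 × 941 / (814.0 × 3110) = 0.8624 d⁻¹.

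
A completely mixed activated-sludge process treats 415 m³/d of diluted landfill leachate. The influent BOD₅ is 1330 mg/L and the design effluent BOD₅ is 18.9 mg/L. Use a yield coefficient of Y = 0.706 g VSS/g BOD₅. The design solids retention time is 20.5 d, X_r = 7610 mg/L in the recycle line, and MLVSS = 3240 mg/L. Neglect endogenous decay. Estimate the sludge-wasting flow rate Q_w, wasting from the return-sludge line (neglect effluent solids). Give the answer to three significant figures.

Biomass mass balance (decay neglected): V·X = Y·Q·(S₀ − S)·θ_c, so V = 0.706 × 415 × (1330 − 18.9) × 20.5 / 3240 = 2431 m³.
Q_w = (V·X)/(θ_c X_r) = 2431 × 3240 / (20.5 × 7610) = 50.48 m³/d.

Q_w ≈ 50.5 m³/d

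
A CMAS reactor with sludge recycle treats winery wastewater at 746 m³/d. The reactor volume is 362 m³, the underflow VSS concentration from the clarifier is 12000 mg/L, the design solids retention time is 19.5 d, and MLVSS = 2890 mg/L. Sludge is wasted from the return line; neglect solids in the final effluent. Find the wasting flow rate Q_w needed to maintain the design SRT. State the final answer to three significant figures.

Q_w ≈ 4.47 m³/d

Q_w = (V·X)/(θ_c X_r) = 362.0 × 2890 / (19.5 × 12000) = 4.471 m³/d.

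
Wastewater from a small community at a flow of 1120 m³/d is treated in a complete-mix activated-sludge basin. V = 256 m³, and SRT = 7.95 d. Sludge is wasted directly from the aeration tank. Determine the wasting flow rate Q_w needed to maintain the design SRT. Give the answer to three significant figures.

Wasting from the aeration tank: Q_w = V / θ_c = 256.0 / 7.95 = 32.20 m³/d.

Q_w ≈ 32.2 m³/d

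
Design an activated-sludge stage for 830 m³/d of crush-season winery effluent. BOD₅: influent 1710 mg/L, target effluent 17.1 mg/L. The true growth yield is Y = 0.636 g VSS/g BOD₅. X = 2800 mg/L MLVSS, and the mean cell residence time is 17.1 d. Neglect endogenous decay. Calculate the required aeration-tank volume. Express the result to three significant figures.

Biomass mass balance (decay neglected): V·X = Y·Q·(S₀ − S)·θ_c, so V = 0.636 × 830 × (1710 − 17.1) × 17.1 / 2800 = 5458 m³.

V ≈ 5460 m³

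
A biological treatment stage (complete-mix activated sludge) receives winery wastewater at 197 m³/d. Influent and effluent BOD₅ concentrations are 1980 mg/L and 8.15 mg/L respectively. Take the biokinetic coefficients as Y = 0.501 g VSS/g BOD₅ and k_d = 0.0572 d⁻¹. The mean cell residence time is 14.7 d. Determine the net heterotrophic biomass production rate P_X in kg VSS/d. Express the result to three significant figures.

P_X ≈ 106 kg VSS/d

The observed yield is Y_obs = Y/(1 + k_d·θ_c) = 0.501 / (1 + 0.0572 × 14.7) = 0.501 / 1.841 = 0.2722 g VSS per g BOD₅ removed.
ΔS = 1980 − 8.15 = 1972 mg/L, so the substrate removal rate is 197 × 1972/1000 = 388.5 kg BOD₅/d.
So the net sludge growth is P_X = 0.2722 × 388.5 = 105.7 kg VSS/d.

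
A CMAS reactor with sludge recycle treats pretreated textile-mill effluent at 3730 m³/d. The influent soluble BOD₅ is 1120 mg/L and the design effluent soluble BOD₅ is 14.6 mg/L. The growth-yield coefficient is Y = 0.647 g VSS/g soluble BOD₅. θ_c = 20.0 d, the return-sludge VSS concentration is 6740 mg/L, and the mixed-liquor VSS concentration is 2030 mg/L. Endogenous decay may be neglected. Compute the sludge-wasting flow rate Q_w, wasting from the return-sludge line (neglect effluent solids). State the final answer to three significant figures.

Biomass mass balance (decay neglected): V·X = Y·Q·(S₀ − S)·θ_c, so V = 0.647 × 3730 × (1120 − 14.6) × 20.0 / 2030 = 26282 m³.
Q_w = (V·X)/(θ_c X_r) = 26282 × 2030 / (20.0 × 6740) = 395.8 m³/d.

Q_w ≈ 396 m³/d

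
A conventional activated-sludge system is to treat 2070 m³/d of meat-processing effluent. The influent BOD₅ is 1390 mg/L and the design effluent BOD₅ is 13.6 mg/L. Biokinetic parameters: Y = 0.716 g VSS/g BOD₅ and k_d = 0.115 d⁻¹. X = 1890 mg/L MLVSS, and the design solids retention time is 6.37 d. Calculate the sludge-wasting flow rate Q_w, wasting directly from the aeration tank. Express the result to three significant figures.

Q_w ≈ 623 m³/d

Steady-state biomass mass balance: V·X·(1 + k_d·θ_c) = Y·Q·(S₀ − S)·θ_c, so V = 0.716 × 2070 × (1390 − 13.6) × 6.37 / [1890 × (1 + 0.115 × 6.37)] = 1.3×10^7 / 3275 = 3968 m³.
Wasting from the aeration tank: Q_w = V / θ_c = 3968 / 6.37 = 623.0 m³/d.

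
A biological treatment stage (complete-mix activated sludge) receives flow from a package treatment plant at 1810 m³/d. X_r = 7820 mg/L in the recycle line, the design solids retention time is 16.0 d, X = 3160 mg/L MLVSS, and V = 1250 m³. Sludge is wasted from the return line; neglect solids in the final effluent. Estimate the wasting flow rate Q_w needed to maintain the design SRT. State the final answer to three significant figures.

Wasting from the return line (neglecting effluent solids): Q_w = V·X / (θ_c·X_r) = 1250 × 3160 / (16.0 × 7820) = 31.57 m³/d.

Q_w ≈ 31.6 m³/d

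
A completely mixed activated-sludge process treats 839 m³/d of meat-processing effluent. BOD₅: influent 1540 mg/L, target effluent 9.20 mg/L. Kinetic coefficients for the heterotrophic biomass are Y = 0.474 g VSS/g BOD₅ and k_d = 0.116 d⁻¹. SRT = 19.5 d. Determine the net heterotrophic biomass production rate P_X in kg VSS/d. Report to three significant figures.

P_X ≈ 187 kg VSS/d

The observed yield is Y_obs = Y/(1 + k_d·θ_c) = 0.474 / (1 + 0.116 × 19.5) = 0.474 / 3.262 = 0.1453 g VSS per g BOD₅ removed.
Substrate removed = Q·(S₀ − S) = 839 m³/d × (1540 − 9.20) g/m³ = 1.28×10^6 g/d = 1284 kg/d.
Biomass produced: P_X = Y_obs·Q·ΔS = 0.1453 × 1284 ≈ 186.6 kg VSS/d.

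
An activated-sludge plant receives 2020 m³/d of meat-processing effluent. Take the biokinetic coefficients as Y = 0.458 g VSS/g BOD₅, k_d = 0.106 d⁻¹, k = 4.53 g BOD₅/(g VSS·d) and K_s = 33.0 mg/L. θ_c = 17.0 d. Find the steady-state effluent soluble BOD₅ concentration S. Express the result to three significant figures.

S ≈ 2.85 mg/L

Effluent substrate depends only on kinetics and SRT: S = K_s(1 + k_d θ_c) / [θ_c(Yk − k_d) − 1] = 33.0 × (1 + 0.106 × 17.0) / [17.0 × (0.458 × 4.53 − 0.106) − 1] = 92.47 / 32.47 = 2.848 mg/L.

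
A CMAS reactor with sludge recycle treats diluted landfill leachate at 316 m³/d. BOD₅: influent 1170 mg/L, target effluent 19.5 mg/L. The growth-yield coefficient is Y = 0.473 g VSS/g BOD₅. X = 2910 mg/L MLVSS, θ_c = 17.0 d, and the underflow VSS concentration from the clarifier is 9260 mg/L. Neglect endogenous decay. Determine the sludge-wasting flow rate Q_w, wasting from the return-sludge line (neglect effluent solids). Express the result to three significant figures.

V·X = Y·Q·ΔS·θ_c gives V = 0.473 × 316 × (1170 − 19.5) × 17.0 / 2910 = 1005 m³.
Q_w = (V·X)/(θ_c X_r) = 1005 × 2910 / (17.0 × 9260) = 18.57 m³/d.

Q_w ≈ 18.6 m³/d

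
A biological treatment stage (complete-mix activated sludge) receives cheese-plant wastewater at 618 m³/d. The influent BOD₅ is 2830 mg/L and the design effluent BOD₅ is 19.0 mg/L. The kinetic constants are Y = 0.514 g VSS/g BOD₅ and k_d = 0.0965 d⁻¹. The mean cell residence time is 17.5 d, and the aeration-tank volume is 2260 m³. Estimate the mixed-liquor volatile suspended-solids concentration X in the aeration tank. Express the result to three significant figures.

X ≈ 2570 mg/L

X = Y·Q·ΔS·θ_c / [V·(1 + k_d θ_c)] = 0.514 × 618 × (2830 − 19.0) × 17.5 / [2260 × (1 + 0.0965 × 17.5)] = 2572 mg/L.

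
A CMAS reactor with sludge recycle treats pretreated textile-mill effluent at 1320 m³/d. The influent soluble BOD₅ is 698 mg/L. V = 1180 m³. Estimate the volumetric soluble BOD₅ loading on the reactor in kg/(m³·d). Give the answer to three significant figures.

Applied soluble BOD₅ load per unit volume = Q·S₀/V = (1320 × 698/1000)/1180 = 0.7808 kg soluble BOD₅·m⁻³·d⁻¹.

L_v ≈ 0.781 kg soluble BOD₅/(m³·d)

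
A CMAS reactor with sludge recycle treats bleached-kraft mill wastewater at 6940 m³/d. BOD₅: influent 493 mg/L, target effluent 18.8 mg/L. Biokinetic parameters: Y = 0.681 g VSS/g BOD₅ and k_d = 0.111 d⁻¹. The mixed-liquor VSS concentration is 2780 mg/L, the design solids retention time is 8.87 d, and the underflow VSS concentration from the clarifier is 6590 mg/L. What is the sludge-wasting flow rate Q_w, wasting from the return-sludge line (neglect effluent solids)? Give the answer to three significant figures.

Q_w ≈ 171 m³/d

Rearranging the biomass balance for a CMAS with decay, V = Y·Q·ΔS·θ_c / [X·(1+k_d θ_c)] = 0.681 × 6940 × (493 − 18.8) × 8.87 / [2780 × (1 + 0.111 × 8.87)] = 1.99×10^7 / 5517 = 3603 m³.
θ_c = V·X/(Q_w·X_r) when wasting from the recycle, so Q_w = V·X/(θ_c·X_r) = 3603 × 2780 / (8.87 × 6590) = 171.4 m³/d.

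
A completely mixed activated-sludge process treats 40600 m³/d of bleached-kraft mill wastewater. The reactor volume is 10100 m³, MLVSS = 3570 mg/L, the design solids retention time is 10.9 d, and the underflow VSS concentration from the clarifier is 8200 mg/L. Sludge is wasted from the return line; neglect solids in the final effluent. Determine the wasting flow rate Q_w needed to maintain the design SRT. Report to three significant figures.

Q_w ≈ 403 m³/d

Q_w = (V·X)/(θ_c X_r) = 10100 × 3570 / (10.9 × 8200) = 403.4 m³/d.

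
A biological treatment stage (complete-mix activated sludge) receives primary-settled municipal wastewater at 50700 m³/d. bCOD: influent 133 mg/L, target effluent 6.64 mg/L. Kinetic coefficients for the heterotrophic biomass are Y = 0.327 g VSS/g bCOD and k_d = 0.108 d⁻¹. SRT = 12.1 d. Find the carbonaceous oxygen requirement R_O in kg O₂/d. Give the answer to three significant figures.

The observed yield is Y_obs = Y/(1 + k_d·θ_c) = 0.327 / (1 + 0.108 × 12.1) = 0.327 / 2.307 = 0.1418 g VSS per g bCOD removed.
Q·(S₀ − S) = 50700 × (133 − 6.64) × 10⁻³ = 6406 kg/d removed.
P_X = Y_obs·Q·(S₀ − S) = 0.1418 × 6406 = 908.1 kg VSS/d.
Carbonaceous O₂ demand = substrate oxidised − cell-mass equivalent = 6406 − 1.42 × 908.1 = 5117 kg O₂/d.

R_O ≈ 5120 kg O₂/d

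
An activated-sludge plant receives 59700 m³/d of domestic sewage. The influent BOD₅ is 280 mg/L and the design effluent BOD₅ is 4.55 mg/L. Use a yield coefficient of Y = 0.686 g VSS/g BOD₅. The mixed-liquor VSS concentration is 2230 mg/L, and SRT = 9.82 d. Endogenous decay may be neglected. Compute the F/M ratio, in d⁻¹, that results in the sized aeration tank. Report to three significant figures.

F/M ≈ 0.151 d⁻¹

With k_d = 0 the design equation reduces to V = Y Q (S₀−S) θ_c / X = 0.686 × 59700 × (280 − 4.55) × 9.82 / 2230 = 49676 m³.
Food-to-microorganism ratio F/M = Q S₀ / (V X) = 59700 × 280 / (49676 × 2230) = 0.1509 d⁻¹.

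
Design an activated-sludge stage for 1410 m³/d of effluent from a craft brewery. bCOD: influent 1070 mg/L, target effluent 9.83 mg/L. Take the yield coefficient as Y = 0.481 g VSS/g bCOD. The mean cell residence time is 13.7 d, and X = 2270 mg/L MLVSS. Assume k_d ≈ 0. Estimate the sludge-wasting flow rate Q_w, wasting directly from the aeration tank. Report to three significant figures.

With k_d = 0 the design equation reduces to V = Y Q (S₀−S) θ_c / X = 0.481 × 1410 × (1070 − 9.83) × 13.7 / 2270 = 4339 m³.
Wasting from the aeration tank: Q_w = V / θ_c = 4339 / 13.7 = 316.7 m³/d.

Q_w ≈ 317 m³/d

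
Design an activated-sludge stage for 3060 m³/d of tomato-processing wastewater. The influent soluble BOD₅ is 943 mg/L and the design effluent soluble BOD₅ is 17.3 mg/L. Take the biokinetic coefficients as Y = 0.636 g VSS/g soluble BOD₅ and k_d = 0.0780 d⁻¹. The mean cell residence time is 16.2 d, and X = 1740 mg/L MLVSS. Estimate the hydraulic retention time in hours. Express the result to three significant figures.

Steady-state biomass mass balance: V·X·(1 + k_d·θ_c) = Y·Q·(S₀ − S)·θ_c, so V = 0.636 × 3060 × (943 − 17.3) × 16.2 / [1740 × (1 + 0.0780 × 16.2)] = 2.92×10^7 / 3939 = 7410 m³.
τ = V/Q = 7410/3060 = 2.422 d, or 58.12 h.

τ ≈ 58.1 h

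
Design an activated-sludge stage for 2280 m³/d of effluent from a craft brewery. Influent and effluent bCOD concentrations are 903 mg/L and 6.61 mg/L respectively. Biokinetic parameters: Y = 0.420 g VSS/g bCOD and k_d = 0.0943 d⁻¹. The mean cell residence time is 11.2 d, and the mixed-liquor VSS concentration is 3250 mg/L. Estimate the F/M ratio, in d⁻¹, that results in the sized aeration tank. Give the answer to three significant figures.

Rearranging the biomass balance for a CMAS with decay, V = Y·Q·ΔS·θ_c / [X·(1+k_d θ_c)] = 0.420 × 2280 × (903 − 6.61) × 11.2 / [3250 × (1 + 0.0943 × 11.2)] = 9.61×10^6 / 6683 = 1439 m³.
F/M = applied load / biomass = Q·S₀/(V·X) = 2280 × 903 / (1439 × 3250) = 0.4403 d⁻¹.

F/M ≈ 0.440 d⁻¹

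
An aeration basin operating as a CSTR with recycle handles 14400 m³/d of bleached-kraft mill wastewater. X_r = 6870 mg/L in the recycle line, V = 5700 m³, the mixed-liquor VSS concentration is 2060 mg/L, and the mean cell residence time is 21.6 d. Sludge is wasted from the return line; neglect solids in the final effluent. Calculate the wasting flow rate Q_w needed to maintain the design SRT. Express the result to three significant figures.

Q_w ≈ 79.1 m³/d

θ_c = V·X/(Q_w·X_r) when wasting from the recycle, so Q_w = V·X/(θ_c·X_r) = 5700 × 2060 / (21.6 × 6870) = 79.13 m³/d.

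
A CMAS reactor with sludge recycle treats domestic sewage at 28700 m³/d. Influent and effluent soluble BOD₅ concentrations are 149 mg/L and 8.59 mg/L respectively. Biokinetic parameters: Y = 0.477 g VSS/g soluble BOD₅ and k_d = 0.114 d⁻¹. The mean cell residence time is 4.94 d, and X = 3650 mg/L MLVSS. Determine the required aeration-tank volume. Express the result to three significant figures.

V ≈ 1660 m³

From the SRT design equation V = Y Q (S₀−S) θ_c / [X (1 + k_d θ_c)] = 0.477 × 28700 × (149 − 8.59) × 4.94 / [3650 × (1 + 0.114 × 4.94)] = 9.5×10^6 / 5706 = 1664 m³.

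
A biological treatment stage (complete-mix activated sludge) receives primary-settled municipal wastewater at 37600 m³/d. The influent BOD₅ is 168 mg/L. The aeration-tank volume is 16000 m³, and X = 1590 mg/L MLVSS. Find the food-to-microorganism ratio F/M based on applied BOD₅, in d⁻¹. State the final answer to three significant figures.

F/M = applied load / biomass = Q·S₀/(V·X) = 37600 × 168 / (16000 × 1590) = 0.2483 d⁻¹.

F/M ≈ 0.248 d⁻¹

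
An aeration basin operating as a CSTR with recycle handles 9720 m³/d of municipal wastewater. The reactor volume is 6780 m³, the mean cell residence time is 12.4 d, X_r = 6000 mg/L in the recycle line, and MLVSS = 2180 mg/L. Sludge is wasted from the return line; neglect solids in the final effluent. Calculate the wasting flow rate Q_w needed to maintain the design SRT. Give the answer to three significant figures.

Q_w ≈ 199 m³/d

θ_c = V·X/(Q_w·X_r) when wasting from the recycle, so Q_w = V·X/(θ_c·X_r) = 6780 × 2180 / (12.4 × 6000) = 198.7 m³/d.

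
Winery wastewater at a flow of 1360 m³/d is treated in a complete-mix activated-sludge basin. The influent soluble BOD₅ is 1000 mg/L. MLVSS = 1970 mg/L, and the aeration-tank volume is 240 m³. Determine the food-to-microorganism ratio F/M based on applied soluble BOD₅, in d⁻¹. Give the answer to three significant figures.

F/M ≈ 2.88 d⁻¹

F/M = Q·S₀ / (V·X) = 1360 × 1000 / (240.0 × 1970) = 2.876 g soluble BOD₅·(g VSS·d)⁻¹.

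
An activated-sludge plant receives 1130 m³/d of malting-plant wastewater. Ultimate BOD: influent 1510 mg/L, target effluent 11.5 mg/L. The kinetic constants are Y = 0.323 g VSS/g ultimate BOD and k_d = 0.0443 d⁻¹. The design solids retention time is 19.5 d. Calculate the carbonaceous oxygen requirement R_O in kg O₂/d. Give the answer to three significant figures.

R_O ≈ 1280 kg O₂/d

Y_obs = Y / (1 + k_d θ_c) = 0.323 / (1 + 0.0443 × 19.5) = 0.323 / 1.864 = 0.1733.
ΔS = 1510 − 11.5 = 1498 mg/L, so the substrate removal rate is 1130 × 1498/1000 = 1693 kg ultimate BOD/d.
P_X = Y_obs·Q·(S₀ − S) = 0.1733 × 1693 = 293.4 kg VSS/d.
R_O = Q·(S₀ − S) − 1.42·P_X = 1693 − 1.42 × 293.4 = 1277 kg O₂/d.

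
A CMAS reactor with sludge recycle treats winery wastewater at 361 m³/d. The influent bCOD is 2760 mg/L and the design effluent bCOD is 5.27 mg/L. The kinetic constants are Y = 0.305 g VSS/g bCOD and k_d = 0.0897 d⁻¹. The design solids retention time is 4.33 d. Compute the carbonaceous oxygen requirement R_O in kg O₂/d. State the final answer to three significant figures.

Correct the yield for decay: Y_obs = Y/(1 + k_d θ_c) = 0.305 / (1 + 0.0897 × 4.33) = 0.305 / 1.388 = 0.2197.
ΔS = 2760 − 5.27 = 2755 mg/L, so the substrate removal rate is 361 × 2755/1000 = 994.5 kg bCOD/d.
Net sludge production P_X = 0.2197 × 994.5 = 218.5 kg VSS/d.
R_O = Q·ΔS − 1.42 P_X = 994.5 − 310.2 = 684.2 kg O₂/d.

R_O ≈ 684 kg O₂/d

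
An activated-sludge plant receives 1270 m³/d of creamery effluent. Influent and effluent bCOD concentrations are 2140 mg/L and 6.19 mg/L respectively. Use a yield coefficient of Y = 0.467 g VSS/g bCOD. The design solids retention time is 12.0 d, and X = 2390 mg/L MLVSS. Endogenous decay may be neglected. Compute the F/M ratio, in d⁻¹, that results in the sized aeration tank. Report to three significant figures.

F/M ≈ 0.179 d⁻¹

Biomass mass balance (decay neglected): V·X = Y·Q·(S₀ − S)·θ_c, so V = 0.467 × 1270 × (2140 − 6.19) × 12.0 / 2390 = 6354 m³.
F/M = applied load / biomass = Q·S₀/(V·X) = 1270 × 2140 / (6354 × 2390) = 0.1790 d⁻¹.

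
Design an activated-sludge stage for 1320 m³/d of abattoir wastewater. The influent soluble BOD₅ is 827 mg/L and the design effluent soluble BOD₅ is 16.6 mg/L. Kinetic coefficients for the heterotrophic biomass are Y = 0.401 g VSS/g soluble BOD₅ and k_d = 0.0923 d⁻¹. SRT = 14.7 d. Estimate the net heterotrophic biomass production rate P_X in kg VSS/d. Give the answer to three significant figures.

P_X ≈ 182 kg VSS/d

Y_obs = Y / (1 + k_d θ_c) = 0.401 / (1 + 0.0923 × 14.7) = 0.401 / 2.357 = 0.1701.
Substrate removed = Q·(S₀ − S) = 1320 m³/d × (827 − 16.6) g/m³ = 1.07×10^6 g/d = 1070 kg/d.
P_X = Y_obs · Q(S₀ − S) = 0.1701 × 1070 = 182.0 kg VSS/d.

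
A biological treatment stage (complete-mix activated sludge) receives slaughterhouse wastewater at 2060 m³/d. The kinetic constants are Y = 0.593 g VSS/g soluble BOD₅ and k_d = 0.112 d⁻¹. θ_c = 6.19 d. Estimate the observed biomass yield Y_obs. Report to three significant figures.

Y_obs ≈ 0.350 g VSS/g soluble BOD₅

Y_obs = Y / (1 + k_d θ_c) = 0.593 / (1 + 0.112 × 6.19) = 0.593 / 1.693 = 0.3502.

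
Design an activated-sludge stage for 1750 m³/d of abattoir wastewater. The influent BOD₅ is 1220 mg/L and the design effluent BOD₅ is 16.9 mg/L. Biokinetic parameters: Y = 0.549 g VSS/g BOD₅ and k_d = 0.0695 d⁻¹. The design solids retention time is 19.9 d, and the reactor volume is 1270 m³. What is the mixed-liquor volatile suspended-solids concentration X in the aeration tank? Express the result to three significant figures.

X ≈ 7600 mg/L

From V·X·(1 + k_d·θ_c) = Y·Q·(S₀ − S)·θ_c: X = 0.549 × 1750 × (1220 − 16.9) × 19.9 / [1270 × (1 + 0.0695 × 19.9)] = 7600 mg/L.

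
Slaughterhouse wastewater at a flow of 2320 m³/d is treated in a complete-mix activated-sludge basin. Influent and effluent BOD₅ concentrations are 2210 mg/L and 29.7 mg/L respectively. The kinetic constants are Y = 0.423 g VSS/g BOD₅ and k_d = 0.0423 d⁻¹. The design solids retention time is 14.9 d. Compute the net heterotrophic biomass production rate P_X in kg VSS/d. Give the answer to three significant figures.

P_X ≈ 1310 kg VSS/d

Observed yield with endogenous decay: Y_obs = Y / (1 + k_d·θ_c) = 0.423 / (1 + 0.0423 × 14.9) = 0.423 / 1.630 = 0.2595 g VSS/g BOD₅.
Substrate removed = Q·(S₀ − S) = 2320 m³/d × (2210 − 29.7) g/m³ = 5.06×10^6 g/d = 5058 kg/d.
Net biomass production P_X = Y_obs × Q·(S₀ − S) = 0.2595 × 5058 = 1312 kg VSS/d.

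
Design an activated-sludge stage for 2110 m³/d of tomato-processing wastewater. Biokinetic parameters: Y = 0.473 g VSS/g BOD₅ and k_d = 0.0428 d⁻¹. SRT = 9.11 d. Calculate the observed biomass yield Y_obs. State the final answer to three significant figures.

Y_obs ≈ 0.340 g VSS/g BOD₅

The observed yield is Y_obs = Y/(1 + k_d·θ_c) = 0.473 / (1 + 0.0428 × 9.11) = 0.473 / 1.390 = 0.3403 g VSS per g BOD₅ removed.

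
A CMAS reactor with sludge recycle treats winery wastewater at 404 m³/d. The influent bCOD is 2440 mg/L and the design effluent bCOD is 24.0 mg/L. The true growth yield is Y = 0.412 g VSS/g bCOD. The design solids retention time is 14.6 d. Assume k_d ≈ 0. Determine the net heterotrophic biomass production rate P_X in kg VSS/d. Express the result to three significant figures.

P_X ≈ 402 kg VSS/d

Since k_d ≈ 0, Y_obs = Y = 0.412 g VSS/g bCOD.
Q·(S₀ − S) = 404 × (2440 − 24.0) × 10⁻³ = 976.1 kg/d removed.
Biomass produced: P_X = Y_obs·Q·ΔS = 0.4120 × 976.1 ≈ 402.1 kg VSS/d.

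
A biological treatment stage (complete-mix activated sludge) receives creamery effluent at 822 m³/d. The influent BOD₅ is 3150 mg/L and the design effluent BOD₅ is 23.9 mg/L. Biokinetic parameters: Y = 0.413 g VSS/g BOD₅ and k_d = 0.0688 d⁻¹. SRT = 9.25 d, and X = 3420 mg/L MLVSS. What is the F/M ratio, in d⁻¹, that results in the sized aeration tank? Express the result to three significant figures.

From the SRT design equation V = Y Q (S₀−S) θ_c / [X (1 + k_d θ_c)] = 0.413 × 822 × (3150 − 23.9) × 9.25 / [3420 × (1 + 0.0688 × 9.25)] = 9.82×10^6 / 5596 = 1754 m³.
F/M = Q·S₀ / (V·X) = 822 × 3150 / (1754 × 3420) = 0.4316 g BOD₅·(g VSS·d)⁻¹.

F/M ≈ 0.432 d⁻¹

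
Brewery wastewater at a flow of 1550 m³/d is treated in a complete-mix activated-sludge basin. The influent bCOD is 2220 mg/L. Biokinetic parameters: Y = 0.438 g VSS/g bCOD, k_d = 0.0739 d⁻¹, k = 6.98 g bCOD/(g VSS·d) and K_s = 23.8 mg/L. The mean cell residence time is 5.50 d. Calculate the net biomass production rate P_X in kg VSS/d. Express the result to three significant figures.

From the Monod/SRT balance for a CMAS, S = K_s·(1+k_d θ_c)/[θ_c·(Y k − k_d) − 1] = 23.8 × (1 + 0.0739 × 5.50) / [5.50 × (0.438 × 6.98 − 0.0739) − 1] = 33.47 / 15.41 = 2.172 mg/L.
Y_obs = Y / (1 + k_d θ_c) = 0.438 / (1 + 0.0739 × 5.50) = 0.438 / 1.406 = 0.3114.
ΔS = 2220 − 2.17 = 2218 mg/L, so the substrate removal rate is 1550 × 2218/1000 = 3438 kg bCOD/d.
So the net sludge growth is P_X = 0.3114 × 3438 = 1071 kg VSS/d.

P_X ≈ 1070 kg VSS/d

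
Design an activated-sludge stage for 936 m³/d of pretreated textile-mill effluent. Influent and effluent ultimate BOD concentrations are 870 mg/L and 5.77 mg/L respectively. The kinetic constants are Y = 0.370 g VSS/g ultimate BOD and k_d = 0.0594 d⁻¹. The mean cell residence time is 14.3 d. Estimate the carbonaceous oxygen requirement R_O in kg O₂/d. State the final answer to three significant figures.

The observed yield is Y_obs = Y/(1 + k_d·θ_c) = 0.370 / (1 + 0.0594 × 14.3) = 0.370 / 1.849 = 0.2001 g VSS per g ultimate BOD removed.
Substrate removed = Q·(S₀ − S) = 936 m³/d × (870 − 5.77) g/m³ = 8.09×10^5 g/d = 808.9 kg/d.
P_X = Y_obs·Q·(S₀ − S) = 0.2001 × 808.9 = 161.8 kg VSS/d.
R_O = Q·ΔS − 1.42 P_X = 808.9 − 229.8 = 579.1 kg O₂/d.

R_O ≈ 579 kg O₂/d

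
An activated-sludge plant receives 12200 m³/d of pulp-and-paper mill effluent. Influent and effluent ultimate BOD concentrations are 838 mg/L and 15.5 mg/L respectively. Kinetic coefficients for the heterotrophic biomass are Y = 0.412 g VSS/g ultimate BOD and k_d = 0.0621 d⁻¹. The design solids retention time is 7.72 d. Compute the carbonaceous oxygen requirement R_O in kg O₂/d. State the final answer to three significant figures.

Y_obs = Y / (1 + k_d θ_c) = 0.412 / (1 + 0.0621 × 7.72) = 0.412 / 1.479 = 0.2785.
ΔS = 838 − 15.5 = 822.5 mg/L, so the substrate removal rate is 12200 × 822.5/1000 = 10034 kg ultimate BOD/d.
Biomass synthesised: P_X = Y_obs × 10034 = 2794 kg VSS/d.
R_O = Q·(S₀ − S) − 1.42·P_X = 10034 − 1.42 × 2794 = 6066 kg O₂/d.

R_O ≈ 6070 kg O₂/d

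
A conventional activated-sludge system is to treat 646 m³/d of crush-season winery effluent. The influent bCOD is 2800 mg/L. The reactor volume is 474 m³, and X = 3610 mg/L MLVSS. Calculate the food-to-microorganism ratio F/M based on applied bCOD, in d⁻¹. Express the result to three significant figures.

Food-to-microorganism ratio F/M = Q S₀ / (V X) = 646 × 2800 / (474.0 × 3610) = 1.057 d⁻¹.

F/M ≈ 1.06 d⁻¹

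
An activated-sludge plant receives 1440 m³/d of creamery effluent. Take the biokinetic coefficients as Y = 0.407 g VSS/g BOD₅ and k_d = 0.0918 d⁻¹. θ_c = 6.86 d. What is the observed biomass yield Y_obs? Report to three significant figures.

Y_obs ≈ 0.250 g VSS/g BOD₅

Y_obs = Y / (1 + k_d θ_c) = 0.407 / (1 + 0.0918 × 6.86) = 0.407 / 1.630 = 0.2497.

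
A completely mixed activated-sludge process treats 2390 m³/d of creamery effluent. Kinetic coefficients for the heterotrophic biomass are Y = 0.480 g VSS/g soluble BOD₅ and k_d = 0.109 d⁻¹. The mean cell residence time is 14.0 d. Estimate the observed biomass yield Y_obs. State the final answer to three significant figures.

Y_obs ≈ 0.190 g VSS/g soluble BOD₅

Correct the yield for decay: Y_obs = Y/(1 + k_d θ_c) = 0.480 / (1 + 0.109 × 14.0) = 0.480 / 2.526 = 0.1900.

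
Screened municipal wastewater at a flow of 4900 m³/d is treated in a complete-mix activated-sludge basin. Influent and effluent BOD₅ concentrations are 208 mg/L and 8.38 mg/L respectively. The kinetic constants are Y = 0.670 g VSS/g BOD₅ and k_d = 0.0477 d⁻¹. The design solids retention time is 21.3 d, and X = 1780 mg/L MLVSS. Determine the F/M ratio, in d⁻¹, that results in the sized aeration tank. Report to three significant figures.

F/M ≈ 0.147 d⁻¹

Rearranging the biomass balance for a CMAS with decay, V = Y·Q·ΔS·θ_c / [X·(1+k_d θ_c)] = 0.670 × 4900 × (208 − 8.38) × 21.3 / [1780 × (1 + 0.0477 × 21.3)] = 1.4×10^7 / 3588 = 3890 m³.
F/M = applied load / biomass = Q·S₀/(V·X) = 4900 × 208 / (3890 × 1780) = 0.1472 d⁻¹.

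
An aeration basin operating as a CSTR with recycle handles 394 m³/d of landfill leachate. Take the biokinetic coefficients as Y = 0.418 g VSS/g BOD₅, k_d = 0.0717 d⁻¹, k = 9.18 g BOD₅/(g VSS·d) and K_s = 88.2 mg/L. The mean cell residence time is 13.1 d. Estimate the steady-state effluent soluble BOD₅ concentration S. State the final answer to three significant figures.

From the Monod/SRT balance for a CMAS, S = K_s·(1+k_d θ_c)/[θ_c·(Y k − k_d) − 1] = 88.2 × (1 + 0.0717 × 13.1) / [13.1 × (0.418 × 9.18 − 0.0717) − 1] = 171.0 / 48.33 = 3.539 mg/L.

S ≈ 3.54 mg/L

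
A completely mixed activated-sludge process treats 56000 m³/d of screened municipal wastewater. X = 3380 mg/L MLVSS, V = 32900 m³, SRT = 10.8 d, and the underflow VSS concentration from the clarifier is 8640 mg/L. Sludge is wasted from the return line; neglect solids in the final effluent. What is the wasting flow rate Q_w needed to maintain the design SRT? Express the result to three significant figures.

Q_w ≈ 1190 m³/d

θ_c = V·X/(Q_w·X_r) when wasting from the recycle, so Q_w = V·X/(θ_c·X_r) = 32900 × 3380 / (10.8 × 8640) = 1192 m³/d.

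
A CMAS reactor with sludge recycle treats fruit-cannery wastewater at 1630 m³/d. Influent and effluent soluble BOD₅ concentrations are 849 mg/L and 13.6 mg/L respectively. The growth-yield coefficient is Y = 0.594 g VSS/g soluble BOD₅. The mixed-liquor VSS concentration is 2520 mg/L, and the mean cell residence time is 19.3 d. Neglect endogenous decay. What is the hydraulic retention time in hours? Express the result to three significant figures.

τ ≈ 91.2 h

With k_d = 0 the design equation reduces to V = Y Q (S₀−S) θ_c / X = 0.594 × 1630 × (849 − 13.6) × 19.3 / 2520 = 6195 m³.
τ = V/Q = 6195/1630 = 3.800 d, or 91.21 h.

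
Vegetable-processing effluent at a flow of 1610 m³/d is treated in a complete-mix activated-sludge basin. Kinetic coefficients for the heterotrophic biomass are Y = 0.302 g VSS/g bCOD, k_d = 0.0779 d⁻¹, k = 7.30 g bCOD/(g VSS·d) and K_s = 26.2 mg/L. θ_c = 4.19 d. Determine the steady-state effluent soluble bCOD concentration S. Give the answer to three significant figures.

S ≈ 4.39 mg/L

Effluent substrate depends only on kinetics and SRT: S = K_s(1 + k_d θ_c) / [θ_c(Yk − k_d) − 1] = 26.2 × (1 + 0.0779 × 4.19) / [4.19 × (0.302 × 7.30 − 0.0779) − 1] = 34.75 / 7.911 = 4.393 mg/L.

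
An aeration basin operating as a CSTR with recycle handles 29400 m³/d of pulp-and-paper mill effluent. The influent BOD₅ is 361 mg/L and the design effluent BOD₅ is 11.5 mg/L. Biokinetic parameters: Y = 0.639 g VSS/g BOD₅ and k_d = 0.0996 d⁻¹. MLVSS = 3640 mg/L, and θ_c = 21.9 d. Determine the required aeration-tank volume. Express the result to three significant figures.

Steady-state biomass mass balance: V·X·(1 + k_d·θ_c) = Y·Q·(S₀ − S)·θ_c, so V = 0.639 × 29400 × (361 − 11.5) × 21.9 / [3640 × (1 + 0.0996 × 21.9)] = 1.44×10^8 / 11580 = 12418 m³.

V ≈ 12400 m³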